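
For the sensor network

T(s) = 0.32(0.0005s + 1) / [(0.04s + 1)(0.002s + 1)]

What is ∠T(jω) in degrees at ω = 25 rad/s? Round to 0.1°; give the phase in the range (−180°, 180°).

At ω = 25 rad/s:
zero (1 + j25·0.0005) = 1 + j0.0125 → |·| ≈ 1.0001, ∠ ≈ 0.72°
pole (1 + j25·0.04) = 1 + j1 → |·| ≈ 1.4142, ∠ ≈ 45.00°
pole (1 + j25·0.002) = 1 + j0.05 → |·| ≈ 1.0012, ∠ ≈ 2.86°
∠T = (0.72°) − (45.00° + 2.86°) = -47.14°

-47.1°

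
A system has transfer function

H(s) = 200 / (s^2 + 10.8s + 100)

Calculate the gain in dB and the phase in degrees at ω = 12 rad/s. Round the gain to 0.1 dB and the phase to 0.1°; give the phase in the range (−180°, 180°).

At s = jω = j12:
quadratic: (j12)² + 10.8·j12 + 100 = -44 + j129.6 → |·| ≈ 136.87, ∠ ≈ 108.75°
|H| = 200 / 136.87 ≈ 1.4612
Gain = 20 log₁₀(1.4612) ≈ 3.29 dB
∠H = 0.00° − 108.75° = -108.75°

3.3 dB, -108.8°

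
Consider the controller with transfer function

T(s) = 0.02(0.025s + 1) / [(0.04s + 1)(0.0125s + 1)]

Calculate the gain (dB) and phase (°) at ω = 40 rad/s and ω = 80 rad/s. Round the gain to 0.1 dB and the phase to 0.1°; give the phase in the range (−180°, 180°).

At ω = 40 rad/s:
zero (1 + j40·0.025) = 1 + j1 → |·| ≈ 1.4142, ∠ ≈ 45.00°
pole (1 + j40·0.04) = 1 + j1.6 → |·| ≈ 1.8868, ∠ ≈ 57.99°
pole (1 + j40·0.0125) = 1 + j0.5 → |·| ≈ 1.118, ∠ ≈ 26.57°
|T| = 0.02 · 1.4142 / (1.8868 · 1.118) ≈ 0.013408
Gain = 20 log₁₀(0.013408) ≈ -37.45 dB
∠T = (45.00°) − (57.99° + 26.57°) = -39.56°

At ω = 80 rad/s:
zero (1 + j80·0.025) = 1 + j2 → |·| ≈ 2.2361, ∠ ≈ 63.43°
pole (1 + j80·0.04) = 1 + j3.2 → |·| ≈ 3.3526, ∠ ≈ 72.65°
pole (1 + j80·0.0125) = 1 + j1 → |·| ≈ 1.4142, ∠ ≈ 45.00°
|T| = 0.02 · 2.2361 / (3.3526 · 1.4142) ≈ 0.0094325
Gain = 20 log₁₀(0.0094325) ≈ -40.51 dB
∠T = (63.43°) − (72.65° + 45.00°) = -54.22°

ω = 40: -37.5 dB, -39.6°; ω = 80: -40.5 dB, -54.2°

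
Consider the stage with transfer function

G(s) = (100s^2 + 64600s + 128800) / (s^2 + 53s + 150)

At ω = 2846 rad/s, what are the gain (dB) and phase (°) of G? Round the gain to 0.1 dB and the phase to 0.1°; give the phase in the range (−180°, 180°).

Substitute s = j2846:
Numerator: 100(j2846)^2 + 64600(j2846) + 128800 = -809842800 + j183851600
Denominator: (j2846)^2 + 53(j2846) + 150 = -8099566 + j150838
|N| = √(809842800² + 183851600²) ≈ 8.3045e+08, ∠N ≈ 167.21°
|D| = √(8099566² + 150838²) ≈ 8.101e+06, ∠D ≈ 178.93°
|G| = 8.3045e+08 / 8.101e+06 ≈ 102.51
Gain = 20 log₁₀(102.51) ≈ 40.22 dB
∠G = 167.21° − 178.93° = -11.72°

40.2 dB, -11.7°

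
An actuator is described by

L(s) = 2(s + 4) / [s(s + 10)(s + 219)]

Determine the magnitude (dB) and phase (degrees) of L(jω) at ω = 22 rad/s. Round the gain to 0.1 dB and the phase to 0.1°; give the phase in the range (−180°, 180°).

At s = jω = j22:
zero (s+4): 4 + j22 → |·| = √(4²+22²) = √500 ≈ 22.361, ∠ = arctan(22/4) ≈ 79.70°
pole (s+10): 10 + j22 → |·| = √(10²+22²) = √584 ≈ 24.166, ∠ = arctan(22/10) ≈ 65.56°
pole (s+219): 219 + j22 → |·| = √(219²+22²) = √48445 ≈ 220.1, ∠ = arctan(22/219) ≈ 5.74°
pole at origin: |s| = 22, ∠ = 90.00° (in denominator)
|L| = 2 · 22.361 / 1.1702e+05 ≈ 0.00038217
Gain = 20 log₁₀(0.00038217) ≈ -68.35 dB
∠L = 79.70° − 161.30° = -81.60°

-68.4 dB, -81.6°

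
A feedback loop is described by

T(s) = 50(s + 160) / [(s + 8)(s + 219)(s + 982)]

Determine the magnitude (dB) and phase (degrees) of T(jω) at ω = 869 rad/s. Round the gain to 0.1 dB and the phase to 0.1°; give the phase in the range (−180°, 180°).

At s = jω = j869:
zero (s+160): 160 + j869 → |·| = √(160²+869²) = √780761 ≈ 883.61, ∠ = arctan(869/160) ≈ 79.57°
pole (s+8): 8 + j869 → |·| = √(8²+869²) = √755225 ≈ 869.04, ∠ = arctan(869/8) ≈ 89.47°
pole (s+219): 219 + j869 → |·| = √(219²+869²) = √803122 ≈ 896.17, ∠ = arctan(869/219) ≈ 75.86°
pole (s+982): 982 + j869 → |·| = √(982²+869²) = √1719485 ≈ 1311.3, ∠ = arctan(869/982) ≈ 41.51°
|T| = 50 · 883.61 / 1.0213e+09 ≈ 4.3259e-05
Gain = 20 log₁₀(4.3259e-05) ≈ -87.28 dB
∠T = 79.57° − 206.84° = -127.27°

-87.3 dB, -127.3°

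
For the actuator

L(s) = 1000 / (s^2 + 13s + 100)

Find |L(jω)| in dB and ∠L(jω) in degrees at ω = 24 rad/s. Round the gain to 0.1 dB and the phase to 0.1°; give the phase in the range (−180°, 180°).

At s = jω = j24:
quadratic: (j24)² + 13·j24 + 100 = -476 + j312 → |·| ≈ 569.14, ∠ ≈ 146.76°
|L| = 1000 / 569.14 ≈ 1.757
Gain = 20 log₁₀(1.757) ≈ 4.90 dB
∠L = 0.00° − 146.76° = -146.76°

4.9 dB, -146.8°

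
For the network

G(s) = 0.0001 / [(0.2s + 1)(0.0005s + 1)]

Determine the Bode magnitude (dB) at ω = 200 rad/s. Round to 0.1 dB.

At ω = 200 rad/s:
pole (1 + j200·0.2) = 1 + j40 → |·| ≈ 40.012, ∠ ≈ 88.57°
pole (1 + j200·0.0005) = 1 + j0.1 → |·| ≈ 1.005, ∠ ≈ 5.71°
|G| = 0.0001 · 1 / (40.012 · 1.005) ≈ 2.4868e-06
Gain = 20 log₁₀(2.4868e-06) ≈ -112.09 dB

-112.1 dB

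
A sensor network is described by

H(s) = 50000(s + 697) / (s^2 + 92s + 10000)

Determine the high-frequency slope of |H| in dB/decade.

-20 dB/decade

Each pole contributes −20 dB/decade at high frequency; each zero contributes +20 dB/decade.
Net: 1 zero(s) − 2 pole(s) → -20 dB/decade.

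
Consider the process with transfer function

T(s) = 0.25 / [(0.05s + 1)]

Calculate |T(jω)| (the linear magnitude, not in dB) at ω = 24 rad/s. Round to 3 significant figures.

At ω = 24 rad/s:
pole (1 + j24·0.05) = 1 + j1.2 → |·| ≈ 1.562, ∠ ≈ 50.19°
|T| = 0.25 · 1 / (1.562) ≈ 0.16005

0.160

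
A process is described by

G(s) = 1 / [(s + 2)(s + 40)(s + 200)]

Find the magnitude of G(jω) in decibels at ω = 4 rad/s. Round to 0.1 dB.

-91.1 dB

At s = jω = j4:
pole (s+2): 2 + j4 → |·| = √(2²+4²) = √20 ≈ 4.4721, ∠ = arctan(4/2) ≈ 63.43°
pole (s+40): 40 + j4 → |·| = √(40²+4²) = √1616 ≈ 40.2, ∠ = arctan(4/40) ≈ 5.71°
pole (s+200): 200 + j4 → |·| = √(200²+4²) = √40016 ≈ 200.04, ∠ = arctan(4/200) ≈ 1.15°
|G| = 1 / 35963 ≈ 2.7806e-05
Gain = 20 log₁₀(2.7806e-05) ≈ -91.12 dB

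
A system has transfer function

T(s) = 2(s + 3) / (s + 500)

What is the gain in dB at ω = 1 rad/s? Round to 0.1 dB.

At s = jω = j1:
zero (s+3): 3 + j1 → |·| = √(3²+1²) = √10 ≈ 3.1623, ∠ = arctan(1/3) ≈ 18.43°
pole (s+500): 500 + j1 → |·| = √(500²+1²) = √250001 ≈ 500, ∠ = arctan(1/500) ≈ 0.11°
|T| = 2 · 3.1623 / 500 ≈ 0.012649
Gain = 20 log₁₀(0.012649) ≈ -37.96 dB

-38.0 dB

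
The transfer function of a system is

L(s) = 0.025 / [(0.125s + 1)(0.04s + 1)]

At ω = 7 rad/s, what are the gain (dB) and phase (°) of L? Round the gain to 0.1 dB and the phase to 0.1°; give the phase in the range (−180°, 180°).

-34.8 dB, -56.8°

At ω = 7 rad/s:
pole (1 + j7·0.125) = 1 + j0.875 → |·| ≈ 1.3288, ∠ ≈ 41.19°
pole (1 + j7·0.04) = 1 + j0.28 → |·| ≈ 1.0385, ∠ ≈ 15.64°
|L| = 0.025 · 1 / (1.3288 · 1.0385) ≈ 0.018116
Gain = 20 log₁₀(0.018116) ≈ -34.84 dB
∠L = (0°) − (41.19° + 15.64°) = -56.83°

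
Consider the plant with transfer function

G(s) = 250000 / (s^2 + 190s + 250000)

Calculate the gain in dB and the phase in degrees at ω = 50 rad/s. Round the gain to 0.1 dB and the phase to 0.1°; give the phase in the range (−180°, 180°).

At s = jω = j50:
quadratic: (j50)² + 190·j50 + 250000 = 247500 + j9500 → |·| ≈ 2.4768e+05, ∠ ≈ 2.20°
|G| = 250000 / 2.4768e+05 ≈ 1.0094
Gain = 20 log₁₀(1.0094) ≈ 0.08 dB
∠G = 0.00° − 2.20° = -2.20°

0.1 dB, -2.2°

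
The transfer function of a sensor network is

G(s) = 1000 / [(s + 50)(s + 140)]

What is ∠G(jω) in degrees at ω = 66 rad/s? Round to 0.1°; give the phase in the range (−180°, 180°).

At s = jω = j66:
pole (s+50): 50 + j66 → |·| = √(50²+66²) = √6856 ≈ 82.801, ∠ = arctan(66/50) ≈ 52.85°
pole (s+140): 140 + j66 → |·| = √(140²+66²) = √23956 ≈ 154.78, ∠ = arctan(66/140) ≈ 25.24°
∠G = 0.00° − 78.09° = -78.09°

-78.1°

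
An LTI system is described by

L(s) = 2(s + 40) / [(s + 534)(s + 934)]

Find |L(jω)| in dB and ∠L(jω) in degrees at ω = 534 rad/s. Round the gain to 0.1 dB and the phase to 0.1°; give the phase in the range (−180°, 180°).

At s = jω = j534:
zero (s+40): 40 + j534 → |·| = √(40²+534²) = √286756 ≈ 535.5, ∠ = arctan(534/40) ≈ 85.72°
pole (s+534): 534 + j534 → |·| = √(534²+534²) = √570312 ≈ 755.19, ∠ = arctan(534/534) ≈ 45.00°
pole (s+934): 934 + j534 → |·| = √(934²+534²) = √1157512 ≈ 1075.9, ∠ = arctan(534/934) ≈ 29.76°
|L| = 2 · 535.5 / 8.1251e+05 ≈ 0.0013181
Gain = 20 log₁₀(0.0013181) ≈ -57.60 dB
∠L = 85.72° − 74.76° = 10.96°

-57.6 dB, 11.0°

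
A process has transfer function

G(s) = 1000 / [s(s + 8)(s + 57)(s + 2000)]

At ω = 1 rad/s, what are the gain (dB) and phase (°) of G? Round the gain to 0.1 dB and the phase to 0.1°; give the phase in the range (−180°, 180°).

At s = jω = j1:
pole (s+8): 8 + j1 → |·| = √(8²+1²) = √65 ≈ 8.0623, ∠ = arctan(1/8) ≈ 7.13°
pole (s+57): 57 + j1 → |·| = √(57²+1²) = √3250 ≈ 57.009, ∠ = arctan(1/57) ≈ 1.01°
pole (s+2000): 2000 + j1 → |·| = √(2000²+1²) = √4000001 ≈ 2000, ∠ = arctan(1/2000) ≈ 0.03°
pole at origin: |s| = 1, ∠ = 90.00° (in denominator)
|G| = 1000 / 9.1925e+05 ≈ 0.0010878
Gain = 20 log₁₀(0.0010878) ≈ -59.27 dB
∠G = 0.00° − 98.17° = -98.17°

-59.3 dB, -98.2°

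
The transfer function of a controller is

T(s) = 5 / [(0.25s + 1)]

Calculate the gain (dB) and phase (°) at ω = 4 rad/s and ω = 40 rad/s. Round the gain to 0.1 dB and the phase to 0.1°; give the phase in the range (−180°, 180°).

At ω = 4 rad/s:
pole (1 + j4·0.25) = 1 + j1 → |·| ≈ 1.4142, ∠ ≈ 45.00°
|T| = 5 · 1 / (1.4142) ≈ 3.5356
Gain = 20 log₁₀(3.5356) ≈ 10.97 dB
∠T = (0°) − (45.00°) = -45.00°

At ω = 40 rad/s:
pole (1 + j40·0.25) = 1 + j10 → |·| ≈ 10.05, ∠ ≈ 84.29°
|T| = 5 · 1 / (10.05) ≈ 0.49751
Gain = 20 log₁₀(0.49751) ≈ -6.06 dB
∠T = (0°) − (84.29°) = -84.29°

ω = 4: 11.0 dB, -45.0°; ω = 40: -6.1 dB, -84.3°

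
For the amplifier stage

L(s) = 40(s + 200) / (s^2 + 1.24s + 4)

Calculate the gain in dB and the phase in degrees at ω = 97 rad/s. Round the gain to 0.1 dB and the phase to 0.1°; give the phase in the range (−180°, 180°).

At s = jω = j97:
zero (s+200): 200 + j97 → |·| = √(200²+97²) = √49409 ≈ 222.28, ∠ = arctan(97/200) ≈ 25.87°
quadratic: (j97)² + 1.24·j97 + 4 = -9405 + j120.28 → |·| ≈ 9405.8, ∠ ≈ 179.27°
|L| = 40 · 222.28 / 9405.8 ≈ 0.94529
Gain = 20 log₁₀(0.94529) ≈ -0.49 dB
∠L = 25.87° − 179.27° = -153.40°

-0.5 dB, -153.4°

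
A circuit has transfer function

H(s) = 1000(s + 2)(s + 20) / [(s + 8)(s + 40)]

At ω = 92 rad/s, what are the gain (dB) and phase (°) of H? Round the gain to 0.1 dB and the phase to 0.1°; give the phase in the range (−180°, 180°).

At s = jω = j92:
zero (s+2): 2 + j92 → |·| = √(2²+92²) = √8468 ≈ 92.022, ∠ = arctan(92/2) ≈ 88.75°
zero (s+20): 20 + j92 → |·| = √(20²+92²) = √8864 ≈ 94.149, ∠ = arctan(92/20) ≈ 77.74°
pole (s+8): 8 + j92 → |·| = √(8²+92²) = √8528 ≈ 92.347, ∠ = arctan(92/8) ≈ 85.03°
pole (s+40): 40 + j92 → |·| = √(40²+92²) = √10064 ≈ 100.32, ∠ = arctan(92/40) ≈ 66.50°
|H| = 1000 · 8663.8 / 9264.3 ≈ 935.18
Gain = 20 log₁₀(935.18) ≈ 59.42 dB
∠H = 166.49° − 151.53° = 14.96°

59.4 dB, 15.0°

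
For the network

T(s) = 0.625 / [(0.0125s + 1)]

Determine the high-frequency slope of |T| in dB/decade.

-20 dB/decade

Each pole contributes −20 dB/decade at high frequency; each zero contributes +20 dB/decade.
Net: 0 zero(s) − 1 pole(s) → -20 dB/decade.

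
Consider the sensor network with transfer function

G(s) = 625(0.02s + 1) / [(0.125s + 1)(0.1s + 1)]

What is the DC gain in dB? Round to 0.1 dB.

G(0) = 625 · 1 / 1 = 625
20 log₁₀(625) ≈ 55.92 dB

55.9 dB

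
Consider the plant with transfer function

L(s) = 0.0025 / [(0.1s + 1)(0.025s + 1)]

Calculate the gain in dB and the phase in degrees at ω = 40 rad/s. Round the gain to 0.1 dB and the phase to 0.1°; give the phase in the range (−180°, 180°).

At ω = 40 rad/s:
pole (1 + j40·0.1) = 1 + j4 → |·| ≈ 4.1231, ∠ ≈ 75.96°
pole (1 + j40·0.025) = 1 + j1 → |·| ≈ 1.4142, ∠ ≈ 45.00°
|L| = 0.0025 · 1 / (4.1231 · 1.4142) ≈ 0.00042875
Gain = 20 log₁₀(0.00042875) ≈ -67.36 dB
∠L = (0°) − (75.96° + 45.00°) = -120.96°

-67.4 dB, -121.0°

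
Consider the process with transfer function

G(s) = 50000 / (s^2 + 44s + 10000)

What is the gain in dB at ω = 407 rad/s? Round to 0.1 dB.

At s = jω = j407:
quadratic: (j407)² + 44·j407 + 10000 = -155649 + j17908 → |·| ≈ 1.5668e+05, ∠ ≈ 173.44°
|G| = 50000 / 1.5668e+05 ≈ 0.31912
Gain = 20 log₁₀(0.31912) ≈ -9.92 dB

-9.9 dB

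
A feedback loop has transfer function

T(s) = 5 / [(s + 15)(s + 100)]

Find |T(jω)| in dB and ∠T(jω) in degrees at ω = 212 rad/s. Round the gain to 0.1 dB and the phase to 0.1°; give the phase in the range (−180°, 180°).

At s = jω = j212:
pole (s+15): 15 + j212 → |·| = √(15²+212²) = √45169 ≈ 212.53, ∠ = arctan(212/15) ≈ 85.95°
pole (s+100): 100 + j212 → |·| = √(100²+212²) = √54944 ≈ 234.4, ∠ = arctan(212/100) ≈ 64.75°
|T| = 5 / 49817 ≈ 0.00010037
Gain = 20 log₁₀(0.00010037) ≈ -79.97 dB
∠T = 0.00° − 150.70° = -150.70°

-80.0 dB, -150.7°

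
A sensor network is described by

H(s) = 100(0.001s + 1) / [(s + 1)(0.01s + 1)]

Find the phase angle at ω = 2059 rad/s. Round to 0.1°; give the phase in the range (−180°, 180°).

-113.1°

At ω = 2059 rad/s:
zero (1 + j2059·0.001) = 1 + j2.059 → |·| ≈ 2.289, ∠ ≈ 64.10°
pole (1 + j2059·1) = 1 + j2059 → |·| ≈ 2059, ∠ ≈ 89.97°
pole (1 + j2059·0.01) = 1 + j20.59 → |·| ≈ 20.614, ∠ ≈ 87.22°
∠H = (64.10°) − (89.97° + 87.22°) = -113.09°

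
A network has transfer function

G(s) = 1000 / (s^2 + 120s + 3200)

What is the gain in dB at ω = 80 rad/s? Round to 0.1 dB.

-20.1 dB

Substitute s = j80:
Numerator: 1000 = 1000 + j0
Denominator: (j80)^2 + 120(j80) + 3200 = -3200 + j9600
|N| = √(1000² + 0²) ≈ 1000, ∠N ≈ 0.00°
|D| = √(3200² + 9600²) ≈ 10119, ∠D ≈ 108.43°
|G| = 1000 / 10119 ≈ 0.098824
Gain = 20 log₁₀(0.098824) ≈ -20.10 dB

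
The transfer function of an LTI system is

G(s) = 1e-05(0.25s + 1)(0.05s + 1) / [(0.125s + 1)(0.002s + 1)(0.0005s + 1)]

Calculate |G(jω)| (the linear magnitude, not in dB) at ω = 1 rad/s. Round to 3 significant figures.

1.02e-05

At ω = 1 rad/s:
zero (1 + j1·0.25) = 1 + j0.25 → |·| ≈ 1.0308, ∠ ≈ 14.04°
zero (1 + j1·0.05) = 1 + j0.05 → |·| ≈ 1.0012, ∠ ≈ 2.86°
pole (1 + j1·0.125) = 1 + j0.125 → |·| ≈ 1.0078, ∠ ≈ 7.13°
pole (1 + j1·0.002) = 1 + j0.002 → |·| ≈ 1, ∠ ≈ 0.11°
pole (1 + j1·0.0005) = 1 + j0.0005 → |·| ≈ 1, ∠ ≈ 0.03°
|G| = 1e-05 · 1.0308 · 1.0012 / (1.0078 · 1 · 1) ≈ 1.024e-05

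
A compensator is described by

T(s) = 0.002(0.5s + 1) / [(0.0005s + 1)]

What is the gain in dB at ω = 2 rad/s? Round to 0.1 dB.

At ω = 2 rad/s:
zero (1 + j2·0.5) = 1 + j1 → |·| ≈ 1.4142, ∠ ≈ 45.00°
pole (1 + j2·0.0005) = 1 + j0.001 → |·| ≈ 1, ∠ ≈ 0.06°
|T| = 0.002 · 1.4142 / (1) ≈ 0.0028284
Gain = 20 log₁₀(0.0028284) ≈ -50.97 dB

-51.0 dB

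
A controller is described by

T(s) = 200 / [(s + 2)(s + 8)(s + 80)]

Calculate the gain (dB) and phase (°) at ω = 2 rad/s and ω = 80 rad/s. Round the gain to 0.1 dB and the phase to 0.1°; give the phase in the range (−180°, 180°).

ω = 2: -19.4 dB, -60.5°; ω = 80: -71.2 dB, 142.1°

At s = jω = j2:
pole (s+2): 2 + j2 → |·| = √(2²+2²) = √8 ≈ 2.8284, ∠ = arctan(2/2) ≈ 45.00°
pole (s+8): 8 + j2 → |·| = √(8²+2²) = √68 ≈ 8.2462, ∠ = arctan(2/8) ≈ 14.04°
pole (s+80): 80 + j2 → |·| = √(80²+2²) = √6404 ≈ 80.025, ∠ = arctan(2/80) ≈ 1.43°
|T| = 200 / 1866.5 ≈ 0.10715
Gain = 20 log₁₀(0.10715) ≈ -19.40 dB
∠T = 0.00° − 60.47° = -60.47°

At s = jω = j80:
pole (s+2): 2 + j80 → |·| = √(2²+80²) = √6404 ≈ 80.025, ∠ = arctan(80/2) ≈ 88.57°
pole (s+8): 8 + j80 → |·| = √(8²+80²) = √6464 ≈ 80.399, ∠ = arctan(80/8) ≈ 84.29°
pole (s+80): 80 + j80 → |·| = √(80²+80²) = √12800 ≈ 113.14, ∠ = arctan(80/80) ≈ 45.00°
|T| = 200 / 7.2793e+05 ≈ 0.00027475
Gain = 20 log₁₀(0.00027475) ≈ -71.22 dB
∠T = 0.00° − 217.86° = -217.86° ≡ 142.14° (principal value)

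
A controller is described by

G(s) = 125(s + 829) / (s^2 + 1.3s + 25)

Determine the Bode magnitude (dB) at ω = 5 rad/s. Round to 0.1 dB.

84.1 dB

At s = jω = j5:
zero (s+829): 829 + j5 → |·| = √(829²+5²) = √687266 ≈ 829.02, ∠ = arctan(5/829) ≈ 0.35°
quadratic: (j5)² + 1.3·j5 + 25 = 0 + j6.5 → |·| ≈ 6.5, ∠ ≈ 90.00°
|G| = 125 · 829.02 / 6.5 ≈ 15943
Gain = 20 log₁₀(15943) ≈ 84.05 dB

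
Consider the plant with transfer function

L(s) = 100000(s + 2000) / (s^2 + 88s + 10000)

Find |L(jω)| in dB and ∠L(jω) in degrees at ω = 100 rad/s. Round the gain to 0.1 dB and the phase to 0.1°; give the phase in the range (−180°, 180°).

87.1 dB, -87.1°

At s = jω = j100:
zero (s+2000): 2000 + j100 → |·| = √(2000²+100²) = √4010000 ≈ 2002.5, ∠ = arctan(100/2000) ≈ 2.86°
quadratic: (j100)² + 88·j100 + 10000 = 0 + j8800 → |·| ≈ 8800, ∠ ≈ 90.00°
|L| = 100000 · 2002.5 / 8800 ≈ 22756
Gain = 20 log₁₀(22756) ≈ 87.14 dB
∠L = 2.86° − 90.00° = -87.14°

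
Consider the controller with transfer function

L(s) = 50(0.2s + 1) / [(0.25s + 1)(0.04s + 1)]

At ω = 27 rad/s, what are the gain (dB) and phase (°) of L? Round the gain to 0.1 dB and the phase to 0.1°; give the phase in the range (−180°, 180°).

28.7 dB, -49.3°

At ω = 27 rad/s:
zero (1 + j27·0.2) = 1 + j5.4 → |·| ≈ 5.4918, ∠ ≈ 79.51°
pole (1 + j27·0.25) = 1 + j6.75 → |·| ≈ 6.8237, ∠ ≈ 81.57°
pole (1 + j27·0.04) = 1 + j1.08 → |·| ≈ 1.4719, ∠ ≈ 47.20°
|L| = 50 · 5.4918 / (6.8237 · 1.4719) ≈ 27.339
Gain = 20 log₁₀(27.339) ≈ 28.74 dB
∠L = (79.51°) − (81.57° + 47.20°) = -49.26°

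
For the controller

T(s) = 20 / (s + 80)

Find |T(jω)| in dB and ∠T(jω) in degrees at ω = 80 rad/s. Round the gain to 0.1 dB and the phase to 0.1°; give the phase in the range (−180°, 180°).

At s = jω = j80:
pole (s+80): 80 + j80 → |·| = √(80²+80²) = √12800 ≈ 113.14, ∠ = arctan(80/80) ≈ 45.00°
|T| = 20 / 113.14 ≈ 0.17677
Gain = 20 log₁₀(0.17677) ≈ -15.05 dB
∠T = 0.00° − 45.00° = -45.00°

-15.1 dB, -45.0°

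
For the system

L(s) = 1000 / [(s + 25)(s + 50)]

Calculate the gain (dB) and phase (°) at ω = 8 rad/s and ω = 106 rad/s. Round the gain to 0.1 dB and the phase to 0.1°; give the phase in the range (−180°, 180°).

At s = jω = j8:
pole (s+25): 25 + j8 → |·| = √(25²+8²) = √689 ≈ 26.249, ∠ = arctan(8/25) ≈ 17.74°
pole (s+50): 50 + j8 → |·| = √(50²+8²) = √2564 ≈ 50.636, ∠ = arctan(8/50) ≈ 9.09°
|L| = 1000 / 1329.1 ≈ 0.75239
Gain = 20 log₁₀(0.75239) ≈ -2.47 dB
∠L = 0.00° − 26.83° = -26.83°

At s = jω = j106:
pole (s+25): 25 + j106 → |·| = √(25²+106²) = √11861 ≈ 108.91, ∠ = arctan(106/25) ≈ 76.73°
pole (s+50): 50 + j106 → |·| = √(50²+106²) = √13736 ≈ 117.2, ∠ = arctan(106/50) ≈ 64.75°
|L| = 1000 / 12764 ≈ 0.078345
Gain = 20 log₁₀(0.078345) ≈ -22.12 dB
∠L = 0.00° − 141.48° = -141.48°

ω = 8: -2.5 dB, -26.8°; ω = 106: -22.1 dB, -141.5°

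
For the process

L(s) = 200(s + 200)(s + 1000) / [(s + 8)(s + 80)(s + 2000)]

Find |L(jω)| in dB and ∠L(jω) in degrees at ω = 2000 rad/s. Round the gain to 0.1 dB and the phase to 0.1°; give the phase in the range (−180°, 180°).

-22.0 dB, -74.8°

At s = jω = j2000:
zero (s+200): 200 + j2000 → |·| = √(200²+2000²) = √4040000 ≈ 2010, ∠ = arctan(2000/200) ≈ 84.29°
zero (s+1000): 1000 + j2000 → |·| = √(1000²+2000²) = √5000000 ≈ 2236.1, ∠ = arctan(2000/1000) ≈ 63.43°
pole (s+8): 8 + j2000 → |·| = √(8²+2000²) = √4000064 ≈ 2000, ∠ = arctan(2000/8) ≈ 89.77°
pole (s+80): 80 + j2000 → |·| = √(80²+2000²) = √4006400 ≈ 2001.6, ∠ = arctan(2000/80) ≈ 87.71°
pole (s+2000): 2000 + j2000 → |·| = √(2000²+2000²) = √8000000 ≈ 2828.4, ∠ = arctan(2000/2000) ≈ 45.00°
|L| = 200 · 4.4946e+06 / 1.1323e+10 ≈ 0.079389
Gain = 20 log₁₀(0.079389) ≈ -22.00 dB
∠L = 147.72° − 222.48° = -74.76°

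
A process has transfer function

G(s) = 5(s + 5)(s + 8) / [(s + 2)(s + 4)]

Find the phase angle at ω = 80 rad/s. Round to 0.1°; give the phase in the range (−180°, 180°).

At s = jω = j80:
zero (s+5): 5 + j80 → |·| = √(5²+80²) = √6425 ≈ 80.156, ∠ = arctan(80/5) ≈ 86.42°
zero (s+8): 8 + j80 → |·| = √(8²+80²) = √6464 ≈ 80.399, ∠ = arctan(80/8) ≈ 84.29°
pole (s+2): 2 + j80 → |·| = √(2²+80²) = √6404 ≈ 80.025, ∠ = arctan(80/2) ≈ 88.57°
pole (s+4): 4 + j80 → |·| = √(4²+80²) = √6416 ≈ 80.1, ∠ = arctan(80/4) ≈ 87.14°
∠G = 170.71° − 175.71° = -5.00°

-5.0°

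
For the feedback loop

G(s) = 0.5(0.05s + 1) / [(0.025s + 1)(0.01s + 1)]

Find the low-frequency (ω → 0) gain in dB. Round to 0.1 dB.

G(0) = 0.5 · 1 / 1 = 0.5
20 log₁₀(0.5) ≈ -6.02 dB

-6.0 dB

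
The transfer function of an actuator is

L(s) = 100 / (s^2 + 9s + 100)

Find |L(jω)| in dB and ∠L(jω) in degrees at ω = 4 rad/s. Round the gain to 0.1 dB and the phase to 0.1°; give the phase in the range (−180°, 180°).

0.8 dB, -23.2°

At s = jω = j4:
quadratic: (j4)² + 9·j4 + 100 = 84 + j36 → |·| ≈ 91.389, ∠ ≈ 23.20°
|L| = 100 / 91.389 ≈ 1.0942
Gain = 20 log₁₀(1.0942) ≈ 0.78 dB
∠L = 0.00° − 23.20° = -23.20°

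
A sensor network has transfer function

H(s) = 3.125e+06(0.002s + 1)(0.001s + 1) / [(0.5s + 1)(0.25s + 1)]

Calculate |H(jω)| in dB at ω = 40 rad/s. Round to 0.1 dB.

83.9 dB

At ω = 40 rad/s:
zero (1 + j40·0.002) = 1 + j0.08 → |·| ≈ 1.0032, ∠ ≈ 4.57°
zero (1 + j40·0.001) = 1 + j0.04 → |·| ≈ 1.0008, ∠ ≈ 2.29°
pole (1 + j40·0.5) = 1 + j20 → |·| ≈ 20.025, ∠ ≈ 87.14°
pole (1 + j40·0.25) = 1 + j10 → |·| ≈ 10.05, ∠ ≈ 84.29°
|H| = 3.125e+06 · 1.0032 · 1.0008 / (20.025 · 10.05) ≈ 15590
Gain = 20 log₁₀(15590) ≈ 83.86 dB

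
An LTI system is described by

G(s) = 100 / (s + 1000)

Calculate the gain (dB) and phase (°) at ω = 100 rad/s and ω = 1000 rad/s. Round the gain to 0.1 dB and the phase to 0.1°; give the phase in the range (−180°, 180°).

ω = 100: -20.0 dB, -5.7°; ω = 1000: -23.0 dB, -45.0°

At s = jω = j100:
pole (s+1000): 1000 + j100 → |·| = √(1000²+100²) = √1010000 ≈ 1005, ∠ = arctan(100/1000) ≈ 5.71°
|G| = 100 / 1005 ≈ 0.099502
Gain = 20 log₁₀(0.099502) ≈ -20.04 dB
∠G = 0.00° − 5.71° = -5.71°

At s = jω = j1000:
pole (s+1000): 1000 + j1000 → |·| = √(1000²+1000²) = √2000000 ≈ 1414.2, ∠ = arctan(1000/1000) ≈ 45.00°
|G| = 100 / 1414.2 ≈ 0.070711
Gain = 20 log₁₀(0.070711) ≈ -23.01 dB
∠G = 0.00° − 45.00° = -45.00°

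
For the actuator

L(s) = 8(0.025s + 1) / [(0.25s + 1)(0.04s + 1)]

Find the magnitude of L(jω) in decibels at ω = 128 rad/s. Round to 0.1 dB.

At ω = 128 rad/s:
zero (1 + j128·0.025) = 1 + j3.2 → |·| ≈ 3.3526, ∠ ≈ 72.65°
pole (1 + j128·0.25) = 1 + j32 → |·| ≈ 32.016, ∠ ≈ 88.21°
pole (1 + j128·0.04) = 1 + j5.12 → |·| ≈ 5.2167, ∠ ≈ 78.95°
|L| = 8 · 3.3526 / (32.016 · 5.2167) ≈ 0.16059
Gain = 20 log₁₀(0.16059) ≈ -15.89 dB

-15.9 dB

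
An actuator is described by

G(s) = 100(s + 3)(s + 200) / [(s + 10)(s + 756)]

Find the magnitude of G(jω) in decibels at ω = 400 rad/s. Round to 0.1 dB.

34.4 dB

At s = jω = j400:
zero (s+3): 3 + j400 → |·| = √(3²+400²) = √160009 ≈ 400.01, ∠ = arctan(400/3) ≈ 89.57°
zero (s+200): 200 + j400 → |·| = √(200²+400²) = √200000 ≈ 447.21, ∠ = arctan(400/200) ≈ 63.43°
pole (s+10): 10 + j400 → |·| = √(10²+400²) = √160100 ≈ 400.12, ∠ = arctan(400/10) ≈ 88.57°
pole (s+756): 756 + j400 → |·| = √(756²+400²) = √731536 ≈ 855.3, ∠ = arctan(400/756) ≈ 27.88°
|G| = 100 · 1.7889e+05 / 3.4222e+05 ≈ 52.273
Gain = 20 log₁₀(52.273) ≈ 34.37 dB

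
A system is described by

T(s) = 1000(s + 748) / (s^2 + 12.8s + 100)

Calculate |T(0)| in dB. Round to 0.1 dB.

T(0) = 1000·748 / 100 = 7480
20 log₁₀(7480) ≈ 77.48 dB

77.5 dB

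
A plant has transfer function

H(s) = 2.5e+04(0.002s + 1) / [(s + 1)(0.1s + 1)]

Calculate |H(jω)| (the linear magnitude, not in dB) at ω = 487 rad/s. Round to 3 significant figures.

1.47

At ω = 487 rad/s:
zero (1 + j487·0.002) = 1 + j0.974 → |·| ≈ 1.3959, ∠ ≈ 44.25°
pole (1 + j487·1) = 1 + j487 → |·| ≈ 487, ∠ ≈ 89.88°
pole (1 + j487·0.1) = 1 + j48.7 → |·| ≈ 48.71, ∠ ≈ 88.82°
|H| = 2.5e+04 · 1.3959 / (487 · 48.71) ≈ 1.4711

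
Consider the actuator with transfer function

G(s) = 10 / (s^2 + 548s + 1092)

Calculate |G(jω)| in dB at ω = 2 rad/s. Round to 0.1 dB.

Substitute s = j2:
Numerator: 10 = 10 + j0
Denominator: (j2)^2 + 548(j2) + 1092 = 1088 + j1096
|N| = √(10² + 0²) ≈ 10, ∠N ≈ 0.00°
|D| = √(1088² + 1096²) ≈ 1544.3, ∠D ≈ 45.21°
|G| = 10 / 1544.3 ≈ 0.0064754
Gain = 20 log₁₀(0.0064754) ≈ -43.77 dB

-43.8 dB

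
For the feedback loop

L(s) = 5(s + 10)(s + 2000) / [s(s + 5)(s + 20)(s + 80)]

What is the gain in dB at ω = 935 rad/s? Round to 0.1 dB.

-97.4 dB

At s = jω = j935:
zero (s+10): 10 + j935 → |·| = √(10²+935²) = √874325 ≈ 935.05, ∠ = arctan(935/10) ≈ 89.39°
zero (s+2000): 2000 + j935 → |·| = √(2000²+935²) = √4874225 ≈ 2207.8, ∠ = arctan(935/2000) ≈ 25.06°
pole (s+5): 5 + j935 → |·| = √(5²+935²) = √874250 ≈ 935.01, ∠ = arctan(935/5) ≈ 89.69°
pole (s+20): 20 + j935 → |·| = √(20²+935²) = √874625 ≈ 935.21, ∠ = arctan(935/20) ≈ 88.77°
pole (s+80): 80 + j935 → |·| = √(80²+935²) = √880625 ≈ 938.42, ∠ = arctan(935/80) ≈ 85.11°
pole at origin: |s| = 935, ∠ = 90.00° (in denominator)
|L| = 5 · 2.0644e+06 / 7.6725e+11 ≈ 1.3453e-05
Gain = 20 log₁₀(1.3453e-05) ≈ -97.42 dB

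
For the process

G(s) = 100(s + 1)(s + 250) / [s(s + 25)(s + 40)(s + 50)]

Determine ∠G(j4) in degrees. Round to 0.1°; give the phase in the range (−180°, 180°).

At s = jω = j4:
zero (s+1): 1 + j4 → |·| = √(1²+4²) = √17 ≈ 4.1231, ∠ = arctan(4/1) ≈ 75.96°
zero (s+250): 250 + j4 → |·| = √(250²+4²) = √62516 ≈ 250.03, ∠ = arctan(4/250) ≈ 0.92°
pole (s+25): 25 + j4 → |·| = √(25²+4²) = √641 ≈ 25.318, ∠ = arctan(4/25) ≈ 9.09°
pole (s+40): 40 + j4 → |·| = √(40²+4²) = √1616 ≈ 40.2, ∠ = arctan(4/40) ≈ 5.71°
pole (s+50): 50 + j4 → |·| = √(50²+4²) = √2516 ≈ 50.16, ∠ = arctan(4/50) ≈ 4.57°
pole at origin: |s| = 4, ∠ = 90.00° (in denominator)
∠G = 76.88° − 109.37° = -32.49°

-32.5°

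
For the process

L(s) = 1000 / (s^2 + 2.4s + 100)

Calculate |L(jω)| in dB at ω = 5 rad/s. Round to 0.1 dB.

22.4 dB

At s = jω = j5:
quadratic: (j5)² + 2.4·j5 + 100 = 75 + j12 → |·| ≈ 75.954, ∠ ≈ 9.09°
|L| = 1000 / 75.954 ≈ 13.166
Gain = 20 log₁₀(13.166) ≈ 22.39 dB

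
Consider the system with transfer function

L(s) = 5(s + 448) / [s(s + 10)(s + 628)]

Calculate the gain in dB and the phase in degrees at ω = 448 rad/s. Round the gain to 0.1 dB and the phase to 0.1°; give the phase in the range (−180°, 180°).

-93.8 dB, -169.2°

At s = jω = j448:
zero (s+448): 448 + j448 → |·| = √(448²+448²) = √401408 ≈ 633.57, ∠ = arctan(448/448) ≈ 45.00°
pole (s+10): 10 + j448 → |·| = √(10²+448²) = √200804 ≈ 448.11, ∠ = arctan(448/10) ≈ 88.72°
pole (s+628): 628 + j448 → |·| = √(628²+448²) = √595088 ≈ 771.42, ∠ = arctan(448/628) ≈ 35.50°
pole at origin: |s| = 448, ∠ = 90.00° (in denominator)
|L| = 5 · 633.57 / 1.5487e+08 ≈ 2.0455e-05
Gain = 20 log₁₀(2.0455e-05) ≈ -93.78 dB
∠L = 45.00° − 214.22° = -169.22°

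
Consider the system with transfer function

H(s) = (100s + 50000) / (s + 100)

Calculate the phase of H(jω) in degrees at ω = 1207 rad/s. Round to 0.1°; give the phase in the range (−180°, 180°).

Substitute s = j1207:
Numerator: 100(j1207) + 50000 = 50000 + j120700
Denominator: (j1207) + 100 = 100 + j1207
|N| = √(50000² + 120700²) ≈ 1.3065e+05, ∠N ≈ 67.50°
|D| = √(100² + 1207²) ≈ 1211.1, ∠D ≈ 85.26°
∠H = 67.50° − 85.26° = -17.76°

-17.8°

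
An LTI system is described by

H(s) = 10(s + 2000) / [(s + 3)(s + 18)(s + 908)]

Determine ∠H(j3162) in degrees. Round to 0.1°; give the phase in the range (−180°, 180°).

164.1°

At s = jω = j3162:
zero (s+2000): 2000 + j3162 → |·| = √(2000²+3162²) = √13998244 ≈ 3741.4, ∠ = arctan(3162/2000) ≈ 57.69°
pole (s+3): 3 + j3162 → |·| = √(3²+3162²) = √9998253 ≈ 3162, ∠ = arctan(3162/3) ≈ 89.95°
pole (s+18): 18 + j3162 → |·| = √(18²+3162²) = √9998568 ≈ 3162.1, ∠ = arctan(3162/18) ≈ 89.67°
pole (s+908): 908 + j3162 → |·| = √(908²+3162²) = √10822708 ≈ 3289.8, ∠ = arctan(3162/908) ≈ 73.98°
∠H = 57.69° − 253.60° = -195.91° ≡ 164.09° (principal value)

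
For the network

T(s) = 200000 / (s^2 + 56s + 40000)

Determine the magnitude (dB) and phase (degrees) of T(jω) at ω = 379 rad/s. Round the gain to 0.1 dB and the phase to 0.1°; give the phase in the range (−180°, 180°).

At s = jω = j379:
quadratic: (j379)² + 56·j379 + 40000 = -103641 + j21224 → |·| ≈ 1.0579e+05, ∠ ≈ 168.43°
|T| = 200000 / 1.0579e+05 ≈ 1.8905
Gain = 20 log₁₀(1.8905) ≈ 5.53 dB
∠T = 0.00° − 168.43° = -168.43°

5.5 dB, -168.4°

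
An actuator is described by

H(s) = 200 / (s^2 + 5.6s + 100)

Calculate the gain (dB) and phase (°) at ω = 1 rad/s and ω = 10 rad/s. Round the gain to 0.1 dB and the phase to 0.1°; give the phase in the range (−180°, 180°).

At s = jω = j1:
quadratic: (j1)² + 5.6·j1 + 100 = 99 + j5.6 → |·| ≈ 99.158, ∠ ≈ 3.24°
|H| = 200 / 99.158 ≈ 2.017
Gain = 20 log₁₀(2.017) ≈ 6.09 dB
∠H = 0.00° − 3.24° = -3.24°

At s = jω = j10:
quadratic: (j10)² + 5.6·j10 + 100 = 0 + j56 → |·| ≈ 56, ∠ ≈ 90.00°
|H| = 200 / 56 ≈ 3.5714
Gain = 20 log₁₀(3.5714) ≈ 11.06 dB
∠H = 0.00° − 90.00° = -90.00°

ω = 1: 6.1 dB, -3.2°; ω = 10: 11.1 dB, -90.0°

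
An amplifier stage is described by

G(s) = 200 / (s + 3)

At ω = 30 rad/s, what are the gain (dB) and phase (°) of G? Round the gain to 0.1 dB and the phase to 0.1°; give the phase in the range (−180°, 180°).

Substitute s = j30:
Numerator: 200 = 200 + j0
Denominator: (j30) + 3 = 3 + j30
|N| = √(200² + 0²) ≈ 200, ∠N ≈ 0.00°
|D| = √(3² + 30²) ≈ 30.15, ∠D ≈ 84.29°
|G| = 200 / 30.15 ≈ 6.6335
Gain = 20 log₁₀(6.6335) ≈ 16.43 dB
∠G = 0.00° − 84.29° = -84.29°

16.4 dB, -84.3°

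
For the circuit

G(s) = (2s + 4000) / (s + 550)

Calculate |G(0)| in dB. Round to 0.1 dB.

G(0) = 4000 / 550 ≈ 7.2727
20 log₁₀(7.2727) ≈ 17.23 dB

17.2 dB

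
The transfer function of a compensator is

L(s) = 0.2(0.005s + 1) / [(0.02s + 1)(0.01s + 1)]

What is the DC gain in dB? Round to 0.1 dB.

L(0) = 0.2 · 1 / 1 = 0.2
20 log₁₀(0.2) ≈ -13.98 dB

-14.0 dB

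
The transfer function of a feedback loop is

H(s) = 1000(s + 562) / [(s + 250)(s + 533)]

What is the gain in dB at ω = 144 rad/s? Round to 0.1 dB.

11.2 dB

At s = jω = j144:
zero (s+562): 562 + j144 → |·| = √(562²+144²) = √336580 ≈ 580.16, ∠ = arctan(144/562) ≈ 14.37°
pole (s+250): 250 + j144 → |·| = √(250²+144²) = √83236 ≈ 288.51, ∠ = arctan(144/250) ≈ 29.94°
pole (s+533): 533 + j144 → |·| = √(533²+144²) = √304825 ≈ 552.11, ∠ = arctan(144/533) ≈ 15.12°
|H| = 1000 · 580.16 / 1.5929e+05 ≈ 3.6422
Gain = 20 log₁₀(3.6422) ≈ 11.23 dB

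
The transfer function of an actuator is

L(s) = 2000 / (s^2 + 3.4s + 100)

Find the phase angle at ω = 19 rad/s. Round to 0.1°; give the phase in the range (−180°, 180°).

At s = jω = j19:
quadratic: (j19)² + 3.4·j19 + 100 = -261 + j64.6 → |·| ≈ 268.88, ∠ ≈ 166.10°
∠L = 0.00° − 166.10° = -166.10°

-166.1°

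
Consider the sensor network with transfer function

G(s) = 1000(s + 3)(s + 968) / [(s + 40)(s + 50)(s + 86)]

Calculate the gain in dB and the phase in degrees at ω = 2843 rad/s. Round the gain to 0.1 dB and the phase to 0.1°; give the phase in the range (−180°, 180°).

-8.6 dB, -105.3°

At s = jω = j2843:
zero (s+3): 3 + j2843 → |·| = √(3²+2843²) = √8082658 ≈ 2843, ∠ = arctan(2843/3) ≈ 89.94°
zero (s+968): 968 + j2843 → |·| = √(968²+2843²) = √9019673 ≈ 3003.3, ∠ = arctan(2843/968) ≈ 71.20°
pole (s+40): 40 + j2843 → |·| = √(40²+2843²) = √8084249 ≈ 2843.3, ∠ = arctan(2843/40) ≈ 89.19°
pole (s+50): 50 + j2843 → |·| = √(50²+2843²) = √8085149 ≈ 2843.4, ∠ = arctan(2843/50) ≈ 88.99°
pole (s+86): 86 + j2843 → |·| = √(86²+2843²) = √8090045 ≈ 2844.3, ∠ = arctan(2843/86) ≈ 88.27°
|G| = 1000 · 8.5384e+06 / 2.2995e+10 ≈ 0.37132
Gain = 20 log₁₀(0.37132) ≈ -8.61 dB
∠G = 161.14° − 266.45° = -105.31°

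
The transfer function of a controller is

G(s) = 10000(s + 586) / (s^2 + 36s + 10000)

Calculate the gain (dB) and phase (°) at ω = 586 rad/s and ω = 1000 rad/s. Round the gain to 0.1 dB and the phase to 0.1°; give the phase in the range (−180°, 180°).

ω = 586: 27.9 dB, -131.4°; ω = 1000: 21.4 dB, -118.3°

At s = jω = j586:
zero (s+586): 586 + j586 → |·| = √(586²+586²) = √686792 ≈ 828.73, ∠ = arctan(586/586) ≈ 45.00°
quadratic: (j586)² + 36·j586 + 10000 = -333396 + j21096 → |·| ≈ 3.3406e+05, ∠ ≈ 176.38°
|G| = 10000 · 828.73 / 3.3406e+05 ≈ 24.808
Gain = 20 log₁₀(24.808) ≈ 27.89 dB
∠G = 45.00° − 176.38° = -131.38°

At s = jω = j1000:
zero (s+586): 586 + j1000 → |·| = √(586²+1000²) = √1343396 ≈ 1159, ∠ = arctan(1000/586) ≈ 59.63°
quadratic: (j1000)² + 36·j1000 + 10000 = -990000 + j36000 → |·| ≈ 9.9065e+05, ∠ ≈ 177.92°
|G| = 10000 · 1159 / 9.9065e+05 ≈ 11.699
Gain = 20 log₁₀(11.699) ≈ 21.36 dB
∠G = 59.63° − 177.92° = -118.29°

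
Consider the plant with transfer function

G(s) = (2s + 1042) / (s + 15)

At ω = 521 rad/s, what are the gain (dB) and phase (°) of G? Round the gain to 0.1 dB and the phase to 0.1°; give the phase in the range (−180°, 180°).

Substitute s = j521:
Numerator: 2(j521) + 1042 = 1042 + j1042
Denominator: (j521) + 15 = 15 + j521
|N| = √(1042² + 1042²) ≈ 1473.6, ∠N ≈ 45.00°
|D| = √(15² + 521²) ≈ 521.22, ∠D ≈ 88.35°
|G| = 1473.6 / 521.22 ≈ 2.8272
Gain = 20 log₁₀(2.8272) ≈ 9.03 dB
∠G = 45.00° − 88.35° = -43.35°

9.0 dB, -43.4°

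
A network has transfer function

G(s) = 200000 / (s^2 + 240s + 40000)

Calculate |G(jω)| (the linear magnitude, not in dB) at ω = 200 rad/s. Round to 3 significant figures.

4.17

At s = jω = j200:
quadratic: (j200)² + 240·j200 + 40000 = 0 + j48000 → |·| ≈ 48000, ∠ ≈ 90.00°
|G| = 200000 / 48000 ≈ 4.1667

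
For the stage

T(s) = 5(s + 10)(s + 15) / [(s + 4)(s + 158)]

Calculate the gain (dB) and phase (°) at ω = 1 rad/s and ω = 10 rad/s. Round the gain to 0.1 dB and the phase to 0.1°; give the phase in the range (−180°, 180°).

ω = 1: 1.3 dB, -4.9°; ω = 10: -2.5 dB, 6.9°

At s = jω = j1:
zero (s+10): 10 + j1 → |·| = √(10²+1²) = √101 ≈ 10.05, ∠ = arctan(1/10) ≈ 5.71°
zero (s+15): 15 + j1 → |·| = √(15²+1²) = √226 ≈ 15.033, ∠ = arctan(1/15) ≈ 3.81°
pole (s+4): 4 + j1 → |·| = √(4²+1²) = √17 ≈ 4.1231, ∠ = arctan(1/4) ≈ 14.04°
pole (s+158): 158 + j1 → |·| = √(158²+1²) = √24965 ≈ 158, ∠ = arctan(1/158) ≈ 0.36°
|T| = 5 · 151.08 / 651.45 ≈ 1.1596
Gain = 20 log₁₀(1.1596) ≈ 1.29 dB
∠T = 9.52° − 14.40° = -4.88°

At s = jω = j10:
zero (s+10): 10 + j10 → |·| = √(10²+10²) = √200 ≈ 14.142, ∠ = arctan(10/10) ≈ 45.00°
zero (s+15): 15 + j10 → |·| = √(15²+10²) = √325 ≈ 18.028, ∠ = arctan(10/15) ≈ 33.69°
pole (s+4): 4 + j10 → |·| = √(4²+10²) = √116 ≈ 10.77, ∠ = arctan(10/4) ≈ 68.20°
pole (s+158): 158 + j10 → |·| = √(158²+10²) = √25064 ≈ 158.32, ∠ = arctan(10/158) ≈ 3.62°
|T| = 5 · 254.95 / 1705.1 ≈ 0.74761
Gain = 20 log₁₀(0.74761) ≈ -2.53 dB
∠T = 78.69° − 71.82° = 6.87°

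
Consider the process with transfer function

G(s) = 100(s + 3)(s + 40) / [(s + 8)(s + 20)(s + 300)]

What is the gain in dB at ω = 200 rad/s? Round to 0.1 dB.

-11.0 dB

At s = jω = j200:
zero (s+3): 3 + j200 → |·| = √(3²+200²) = √40009 ≈ 200.02, ∠ = arctan(200/3) ≈ 89.14°
zero (s+40): 40 + j200 → |·| = √(40²+200²) = √41600 ≈ 203.96, ∠ = arctan(200/40) ≈ 78.69°
pole (s+8): 8 + j200 → |·| = √(8²+200²) = √40064 ≈ 200.16, ∠ = arctan(200/8) ≈ 87.71°
pole (s+20): 20 + j200 → |·| = √(20²+200²) = √40400 ≈ 201, ∠ = arctan(200/20) ≈ 84.29°
pole (s+300): 300 + j200 → |·| = √(300²+200²) = √130000 ≈ 360.56, ∠ = arctan(200/300) ≈ 33.69°
|G| = 100 · 40796 / 1.4506e+07 ≈ 0.28124
Gain = 20 log₁₀(0.28124) ≈ -11.02 dB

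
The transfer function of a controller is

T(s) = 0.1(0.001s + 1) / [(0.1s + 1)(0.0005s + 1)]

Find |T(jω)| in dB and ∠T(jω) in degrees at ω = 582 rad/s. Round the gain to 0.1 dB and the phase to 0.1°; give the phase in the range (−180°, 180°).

-54.4 dB, -75.0°

At ω = 582 rad/s:
zero (1 + j582·0.001) = 1 + j0.582 → |·| ≈ 1.157, ∠ ≈ 30.20°
pole (1 + j582·0.1) = 1 + j58.2 → |·| ≈ 58.209, ∠ ≈ 89.02°
pole (1 + j582·0.0005) = 1 + j0.291 → |·| ≈ 1.0415, ∠ ≈ 16.22°
|T| = 0.1 · 1.157 / (58.209 · 1.0415) ≈ 0.0019085
Gain = 20 log₁₀(0.0019085) ≈ -54.39 dB
∠T = (30.20°) − (89.02° + 16.22°) = -75.04°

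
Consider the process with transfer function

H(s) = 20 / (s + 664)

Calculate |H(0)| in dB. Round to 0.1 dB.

H(0) = 20 / 664 ≈ 0.03012
20 log₁₀(0.03012) ≈ -30.42 dB

-30.4 dB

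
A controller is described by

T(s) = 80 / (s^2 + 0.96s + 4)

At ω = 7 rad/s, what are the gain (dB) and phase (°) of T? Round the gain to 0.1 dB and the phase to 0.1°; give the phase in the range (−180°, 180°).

At s = jω = j7:
quadratic: (j7)² + 0.96·j7 + 4 = -45 + j6.72 → |·| ≈ 45.499, ∠ ≈ 171.51°
|T| = 80 / 45.499 ≈ 1.7583
Gain = 20 log₁₀(1.7583) ≈ 4.90 dB
∠T = 0.00° − 171.51° = -171.51°

4.9 dB, -171.5°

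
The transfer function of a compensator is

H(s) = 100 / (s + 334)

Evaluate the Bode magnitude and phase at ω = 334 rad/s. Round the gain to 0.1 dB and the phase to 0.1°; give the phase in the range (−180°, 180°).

-13.5 dB, -45.0°

Substitute s = j334:
Numerator: 100 = 100 + j0
Denominator: (j334) + 334 = 334 + j334
|N| = √(100² + 0²) ≈ 100, ∠N ≈ 0.00°
|D| = √(334² + 334²) ≈ 472.35, ∠D ≈ 45.00°
|H| = 100 / 472.35 ≈ 0.21171
Gain = 20 log₁₀(0.21171) ≈ -13.49 dB
∠H = 0.00° − 45.00° = -45.00°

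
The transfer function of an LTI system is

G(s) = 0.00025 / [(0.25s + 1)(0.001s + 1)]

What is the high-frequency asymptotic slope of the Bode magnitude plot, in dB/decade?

-40 dB/decade

Each pole contributes −20 dB/decade at high frequency; each zero contributes +20 dB/decade.
Net: 0 zero(s) − 2 pole(s) → -40 dB/decade.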